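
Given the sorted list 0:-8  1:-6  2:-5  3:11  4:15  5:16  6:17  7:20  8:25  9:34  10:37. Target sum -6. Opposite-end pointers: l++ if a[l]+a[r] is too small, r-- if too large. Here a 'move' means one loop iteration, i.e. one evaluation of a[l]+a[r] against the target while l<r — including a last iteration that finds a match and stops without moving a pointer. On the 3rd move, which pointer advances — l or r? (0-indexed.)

r

l=0 r=10: -8+37=29 >-6, r--
l=0 r=9: -8+34=26 >-6, r--
l=0 r=8: -8+25=17 >-6, r--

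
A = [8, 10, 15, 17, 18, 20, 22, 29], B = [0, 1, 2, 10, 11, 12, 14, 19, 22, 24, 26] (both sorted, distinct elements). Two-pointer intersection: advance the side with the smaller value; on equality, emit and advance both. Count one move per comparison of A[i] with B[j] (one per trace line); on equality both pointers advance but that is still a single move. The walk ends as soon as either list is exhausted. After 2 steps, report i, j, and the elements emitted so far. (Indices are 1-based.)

i=1 j=1: 8>0, j++
i=1 j=2: 8>1, j++

i=1, j=3, emitted=[]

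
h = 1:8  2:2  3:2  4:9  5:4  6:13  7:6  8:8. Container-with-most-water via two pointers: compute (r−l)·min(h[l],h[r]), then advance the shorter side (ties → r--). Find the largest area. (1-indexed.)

l=1 r=8: min(8,8)*7=56 best=56 *, r--
l=1 r=7: min(8,6)*6=36 best=56, r--
l=1 r=6: min(8,13)*5=40 best=56, l++
l=2 r=6: min(2,13)*4=8 best=56, l++
l=3 r=6: min(2,13)*3=6 best=56, l++
l=4 r=6: min(9,13)*2=18 best=56, l++
l=5 r=6: min(4,13)*1=4 best=56, l++

max area = 56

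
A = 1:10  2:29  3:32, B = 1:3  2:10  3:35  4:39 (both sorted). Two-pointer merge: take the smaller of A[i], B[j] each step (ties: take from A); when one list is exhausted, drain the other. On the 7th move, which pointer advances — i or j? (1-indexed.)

[i=1,j=1] A[i]=10>B[j]=3 take 3 → j++
[i=1,j=2] A[i]=10<=B[j]=10 take 10 → i++
[i=2,j=2] A[i]=29>B[j]=10 take 10 → j++
[i=2,j=3] A[i]=29<=B[j]=35 take 29 → i++
[i=3,j=3] A[i]=32<=B[j]=35 take 32 → i++
[i=4,j=3] A done, take B[j]=35 → j++
[i=4,j=4] A done, take B[j]=39 → j++

j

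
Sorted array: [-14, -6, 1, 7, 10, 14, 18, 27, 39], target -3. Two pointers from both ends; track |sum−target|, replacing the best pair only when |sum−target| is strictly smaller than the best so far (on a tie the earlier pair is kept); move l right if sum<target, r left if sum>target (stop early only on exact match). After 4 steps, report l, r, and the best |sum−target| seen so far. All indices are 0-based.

l=0, r=4, best |Δ|=3

l=0 r=8: -14+39=25 d=28 *, r--
l=0 r=7: -14+27=13 d=16 *, r--
l=0 r=6: -14+18=4 d=7 *, r--
l=0 r=5: -14+14=0 d=3 *, r--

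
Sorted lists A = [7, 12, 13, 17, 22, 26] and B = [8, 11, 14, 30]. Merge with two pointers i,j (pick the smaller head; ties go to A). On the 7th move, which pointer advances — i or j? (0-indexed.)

i

[i=0,j=0] A[i]=7<=B[j]=8 take 7 → i++
[i=1,j=0] A[i]=12>B[j]=8 take 8 → j++
[i=1,j=1] A[i]=12>B[j]=11 take 11 → j++
[i=1,j=2] A[i]=12<=B[j]=14 take 12 → i++
[i=2,j=2] A[i]=13<=B[j]=14 take 13 → i++
[i=3,j=2] A[i]=17>B[j]=14 take 14 → j++
[i=3,j=3] A[i]=17<=B[j]=30 take 17 → i++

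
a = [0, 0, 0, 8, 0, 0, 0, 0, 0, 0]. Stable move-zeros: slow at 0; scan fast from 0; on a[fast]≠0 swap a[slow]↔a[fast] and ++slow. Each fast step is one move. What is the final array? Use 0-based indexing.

[8, 0, 0, 0, 0, 0, 0, 0, 0, 0]

slow=0 fast=0: a[fast]=0, fast++
slow=0 fast=1: a[fast]=0, fast++
slow=0 fast=2: a[fast]=0, fast++
slow=0 fast=3: a[fast]=8≠0 swap→a[0]=8, slow++,fast++
slow=1 fast=4: a[fast]=0, fast++
slow=1 fast=5: a[fast]=0, fast++
slow=1 fast=6: a[fast]=0, fast++
slow=1 fast=7: a[fast]=0, fast++
slow=1 fast=8: a[fast]=0, fast++
slow=1 fast=9: a[fast]=0, fast++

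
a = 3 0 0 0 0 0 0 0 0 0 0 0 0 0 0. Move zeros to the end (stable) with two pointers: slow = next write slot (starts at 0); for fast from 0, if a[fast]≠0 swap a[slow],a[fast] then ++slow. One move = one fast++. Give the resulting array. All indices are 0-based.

[3, 0, 0, 0, 0, 0, 0, 0, 0, 0, 0, 0, 0, 0, 0]

slow=0 fast=0: a[fast]=3≠0 swap→a[0]=3, slow++,fast++
slow=1 fast=1: a[fast]=0, fast++
slow=1 fast=2: a[fast]=0, fast++
slow=1 fast=3: a[fast]=0, fast++
slow=1 fast=4: a[fast]=0, fast++
slow=1 fast=5: a[fast]=0, fast++
slow=1 fast=6: a[fast]=0, fast++
slow=1 fast=7: a[fast]=0, fast++
slow=1 fast=8: a[fast]=0, fast++
slow=1 fast=9: a[fast]=0, fast++
slow=1 fast=10: a[fast]=0, fast++
slow=1 fast=11: a[fast]=0, fast++
slow=1 fast=12: a[fast]=0, fast++
slow=1 fast=13: a[fast]=0, fast++
slow=1 fast=14: a[fast]=0, fast++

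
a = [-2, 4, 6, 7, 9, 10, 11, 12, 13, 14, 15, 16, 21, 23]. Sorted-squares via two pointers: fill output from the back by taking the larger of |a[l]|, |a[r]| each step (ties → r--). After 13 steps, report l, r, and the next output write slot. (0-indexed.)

l=0, r=0, next write slot=0

l=0 r=13: |-2|<=|23| out[13]=529, r--
l=0 r=12: |-2|<=|21| out[12]=441, r--
l=0 r=11: |-2|<=|16| out[11]=256, r--
l=0 r=10: |-2|<=|15| out[10]=225, r--
l=0 r=9: |-2|<=|14| out[9]=196, r--
l=0 r=8: |-2|<=|13| out[8]=169, r--
l=0 r=7: |-2|<=|12| out[7]=144, r--
l=0 r=6: |-2|<=|11| out[6]=121, r--
l=0 r=5: |-2|<=|10| out[5]=100, r--
l=0 r=4: |-2|<=|9| out[4]=81, r--
l=0 r=3: |-2|<=|7| out[3]=49, r--
l=0 r=2: |-2|<=|6| out[2]=36, r--
l=0 r=1: |-2|<=|4| out[1]=16, r--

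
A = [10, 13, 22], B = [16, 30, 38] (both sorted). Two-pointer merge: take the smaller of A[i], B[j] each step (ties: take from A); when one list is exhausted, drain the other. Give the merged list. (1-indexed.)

[10, 13, 16, 22, 30, 38]

[i=1,j=1] A[i]=10<=B[j]=16 take 10 → i++
[i=2,j=1] A[i]=13<=B[j]=16 take 13 → i++
[i=3,j=1] A[i]=22>B[j]=16 take 16 → j++
[i=3,j=2] A[i]=22<=B[j]=30 take 22 → i++
[i=4,j=2] A done, take B[j]=30 → j++
[i=4,j=3] A done, take B[j]=38 → j++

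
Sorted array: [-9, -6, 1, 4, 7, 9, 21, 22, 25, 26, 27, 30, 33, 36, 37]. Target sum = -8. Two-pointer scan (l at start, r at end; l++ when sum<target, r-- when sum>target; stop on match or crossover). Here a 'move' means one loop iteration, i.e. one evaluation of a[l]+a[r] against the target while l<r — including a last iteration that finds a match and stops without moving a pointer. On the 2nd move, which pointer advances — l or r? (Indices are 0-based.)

r

[0,14] -9+37=28 >-8 → r--
[0,13] -9+36=27 >-8 → r--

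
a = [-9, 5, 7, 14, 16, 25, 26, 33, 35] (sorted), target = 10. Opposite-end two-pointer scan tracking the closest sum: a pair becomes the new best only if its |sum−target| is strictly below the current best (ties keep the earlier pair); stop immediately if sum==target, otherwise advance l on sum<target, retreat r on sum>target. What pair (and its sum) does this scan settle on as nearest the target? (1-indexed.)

pair (5, 7) with sum 12 (|Δ|=2)

l=1 r=9: -9+35=26 d=16 *, r--
l=1 r=8: -9+33=24 d=14 *, r--
l=1 r=7: -9+26=17 d=7 *, r--
l=1 r=6: -9+25=16 d=6 *, r--
l=1 r=5: -9+16=7 d=3 *, l++
l=2 r=5: 5+16=21 d=11, r--
l=2 r=4: 5+14=19 d=9, r--
l=2 r=3: 5+7=12 d=2 *, r--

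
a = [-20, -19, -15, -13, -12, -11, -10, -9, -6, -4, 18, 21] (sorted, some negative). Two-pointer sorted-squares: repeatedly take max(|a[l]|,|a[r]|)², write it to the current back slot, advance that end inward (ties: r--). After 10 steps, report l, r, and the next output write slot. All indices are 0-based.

l=8, r=9, next write slot=1

[0,11] |-20|<=|21| out[11]=441 → r--
[0,10] |-20|>|18| out[10]=400 → l++
[1,10] |-19|>|18| out[9]=361 → l++
[2,10] |-15|<=|18| out[8]=324 → r--
[2,9] |-15|>|-4| out[7]=225 → l++
[3,9] |-13|>|-4| out[6]=169 → l++
[4,9] |-12|>|-4| out[5]=144 → l++
[5,9] |-11|>|-4| out[4]=121 → l++
[6,9] |-10|>|-4| out[3]=100 → l++
[7,9] |-9|>|-4| out[2]=81 → l++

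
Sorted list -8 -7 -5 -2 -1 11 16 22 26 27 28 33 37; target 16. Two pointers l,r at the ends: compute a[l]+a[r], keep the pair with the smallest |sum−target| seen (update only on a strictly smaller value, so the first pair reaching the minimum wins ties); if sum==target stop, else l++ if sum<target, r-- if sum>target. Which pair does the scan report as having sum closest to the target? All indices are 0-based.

pair (-7, 22) with sum 15 (|Δ|=1)

[0,12] -8+37=29 d=13 * → r--
[0,11] -8+33=25 d=9 * → r--
[0,10] -8+28=20 d=4 * → r--
[0,9] -8+27=19 d=3 * → r--
[0,8] -8+26=18 d=2 * → r--
[0,7] -8+22=14 d=2 → l++
[1,7] -7+22=15 d=1 * → l++
[2,7] -5+22=17 d=1 → r--
[2,6] -5+16=11 d=5 → l++
[3,6] -2+16=14 d=2 → l++
[4,6] -1+16=15 d=1 → l++
[5,6] 11+16=27 d=11 → r--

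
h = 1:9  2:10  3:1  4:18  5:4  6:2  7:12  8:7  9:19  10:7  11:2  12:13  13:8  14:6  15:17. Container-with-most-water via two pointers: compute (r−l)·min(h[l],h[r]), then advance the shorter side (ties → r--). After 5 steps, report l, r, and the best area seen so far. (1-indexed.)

l=1 r=15: min(9,17)*14=126 best=126 *, l++
l=2 r=15: min(10,17)*13=130 best=130 *, l++
l=3 r=15: min(1,17)*12=12 best=130, l++
l=4 r=15: min(18,17)*11=187 best=187 *, r--
l=4 r=14: min(18,6)*10=60 best=187, r--

l=4, r=13, best area=187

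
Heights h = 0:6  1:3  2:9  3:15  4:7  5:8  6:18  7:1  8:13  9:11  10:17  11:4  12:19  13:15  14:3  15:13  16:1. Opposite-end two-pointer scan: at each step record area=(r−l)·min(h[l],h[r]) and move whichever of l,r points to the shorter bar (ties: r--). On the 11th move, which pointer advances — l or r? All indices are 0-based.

l

l=0 r=16: min(6,1)*16=16 best=16 *, r--
l=0 r=15: min(6,13)*15=90 best=90 *, l++
l=1 r=15: min(3,13)*14=42 best=90, l++
l=2 r=15: min(9,13)*13=117 best=117 *, l++
l=3 r=15: min(15,13)*12=156 best=156 *, r--
l=3 r=14: min(15,3)*11=33 best=156, r--
l=3 r=13: min(15,15)*10=150 best=156, r--
l=3 r=12: min(15,19)*9=135 best=156, l++
l=4 r=12: min(7,19)*8=56 best=156, l++
l=5 r=12: min(8,19)*7=56 best=156, l++
l=6 r=12: min(18,19)*6=108 best=156, l++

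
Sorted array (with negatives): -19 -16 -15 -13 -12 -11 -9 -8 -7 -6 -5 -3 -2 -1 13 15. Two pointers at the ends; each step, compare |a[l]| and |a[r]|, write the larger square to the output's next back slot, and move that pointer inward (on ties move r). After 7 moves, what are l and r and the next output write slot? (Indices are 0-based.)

l=5, r=13, next write slot=8

[0,15] |-19|>|15| out[15]=361 → l++
[1,15] |-16|>|15| out[14]=256 → l++
[2,15] |-15|<=|15| out[13]=225 → r--
[2,14] |-15|>|13| out[12]=225 → l++
[3,14] |-13|<=|13| out[11]=169 → r--
[3,13] |-13|>|-1| out[10]=169 → l++
[4,13] |-12|>|-1| out[9]=144 → l++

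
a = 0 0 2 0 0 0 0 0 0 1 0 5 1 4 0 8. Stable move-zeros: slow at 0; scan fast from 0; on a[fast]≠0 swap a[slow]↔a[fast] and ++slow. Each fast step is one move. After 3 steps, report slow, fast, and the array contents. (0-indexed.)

slow=1, fast=3, a=[2, 0, 0, 0, 0, 0, 0, 0, 0, 1, 0, 5, 1, 4, 0, 8]

slow=0 fast=0: a[fast]=0, fast++
slow=0 fast=1: a[fast]=0, fast++
slow=0 fast=2: a[fast]=2≠0 swap→a[0]=2, slow++,fast++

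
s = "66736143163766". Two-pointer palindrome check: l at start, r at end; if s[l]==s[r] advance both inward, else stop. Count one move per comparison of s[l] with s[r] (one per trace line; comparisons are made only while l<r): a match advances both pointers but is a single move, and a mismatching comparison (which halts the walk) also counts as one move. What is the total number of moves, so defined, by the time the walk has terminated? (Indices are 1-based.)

7 moves

[1,14] '6'=='6' → l++,r--
[2,13] '6'=='6' → l++,r--
[3,12] '7'=='7' → l++,r--
[4,11] '3'=='3' → l++,r--
[5,10] '6'=='6' → l++,r--
[6,9] '1'=='1' → l++,r--
[7,8] '4'!='3' → stop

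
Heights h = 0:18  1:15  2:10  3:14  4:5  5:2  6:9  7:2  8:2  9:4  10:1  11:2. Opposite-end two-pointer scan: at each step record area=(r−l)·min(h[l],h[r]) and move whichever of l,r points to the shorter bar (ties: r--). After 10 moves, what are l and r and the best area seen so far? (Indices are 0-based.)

[0,11] min(18,2)*11=22 best=22 * → r--
[0,10] min(18,1)*10=10 best=22 → r--
[0,9] min(18,4)*9=36 best=36 * → r--
[0,8] min(18,2)*8=16 best=36 → r--
[0,7] min(18,2)*7=14 best=36 → r--
[0,6] min(18,9)*6=54 best=54 * → r--
[0,5] min(18,2)*5=10 best=54 → r--
[0,4] min(18,5)*4=20 best=54 → r--
[0,3] min(18,14)*3=42 best=54 → r--
[0,2] min(18,10)*2=20 best=54 → r--

l=0, r=1, best area=54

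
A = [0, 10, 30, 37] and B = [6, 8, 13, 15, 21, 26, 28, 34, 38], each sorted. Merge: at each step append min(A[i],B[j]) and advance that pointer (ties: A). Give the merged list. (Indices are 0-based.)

i=0 j=0: A[i]=0<=B[j]=6 take 0, i++
i=1 j=0: A[i]=10>B[j]=6 take 6, j++
i=1 j=1: A[i]=10>B[j]=8 take 8, j++
i=1 j=2: A[i]=10<=B[j]=13 take 10, i++
i=2 j=2: A[i]=30>B[j]=13 take 13, j++
i=2 j=3: A[i]=30>B[j]=15 take 15, j++
i=2 j=4: A[i]=30>B[j]=21 take 21, j++
i=2 j=5: A[i]=30>B[j]=26 take 26, j++
i=2 j=6: A[i]=30>B[j]=28 take 28, j++
i=2 j=7: A[i]=30<=B[j]=34 take 30, i++
i=3 j=7: A[i]=37>B[j]=34 take 34, j++
i=3 j=8: A[i]=37<=B[j]=38 take 37, i++
i=4 j=8: A done, take B[j]=38, j++

[0, 6, 8, 10, 13, 15, 21, 26, 28, 30, 34, 37, 38]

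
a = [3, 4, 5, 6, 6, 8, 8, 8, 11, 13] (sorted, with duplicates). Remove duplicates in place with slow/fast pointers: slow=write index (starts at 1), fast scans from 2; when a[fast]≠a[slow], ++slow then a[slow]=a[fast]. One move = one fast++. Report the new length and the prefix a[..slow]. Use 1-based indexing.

length 7; prefix = [3, 4, 5, 6, 8, 11, 13]

slow=1 fast=2: a[fast]=4≠a[slow]=3 write a[2]=4, slow++,fast++
slow=2 fast=3: a[fast]=5≠a[slow]=4 write a[3]=5, slow++,fast++
slow=3 fast=4: a[fast]=6≠a[slow]=5 write a[4]=6, slow++,fast++
slow=4 fast=5: a[fast]=6=a[slow] dup, fast++
slow=4 fast=6: a[fast]=8≠a[slow]=6 write a[5]=8, slow++,fast++
slow=5 fast=7: a[fast]=8=a[slow] dup, fast++
slow=5 fast=8: a[fast]=8=a[slow] dup, fast++
slow=5 fast=9: a[fast]=11≠a[slow]=8 write a[6]=11, slow++,fast++
slow=6 fast=10: a[fast]=13≠a[slow]=11 write a[7]=13, slow++,fast++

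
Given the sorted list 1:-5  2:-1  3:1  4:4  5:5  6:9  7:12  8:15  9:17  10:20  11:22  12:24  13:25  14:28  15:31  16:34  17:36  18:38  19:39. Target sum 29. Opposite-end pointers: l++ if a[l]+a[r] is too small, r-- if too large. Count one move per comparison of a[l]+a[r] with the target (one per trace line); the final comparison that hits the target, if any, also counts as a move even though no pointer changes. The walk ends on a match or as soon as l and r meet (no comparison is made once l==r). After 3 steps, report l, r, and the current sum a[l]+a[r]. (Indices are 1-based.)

l=1, r=16, sum=29

l=1 r=19: -5+39=34 >29, r--
l=1 r=18: -5+38=33 >29, r--
l=1 r=17: -5+36=31 >29, r--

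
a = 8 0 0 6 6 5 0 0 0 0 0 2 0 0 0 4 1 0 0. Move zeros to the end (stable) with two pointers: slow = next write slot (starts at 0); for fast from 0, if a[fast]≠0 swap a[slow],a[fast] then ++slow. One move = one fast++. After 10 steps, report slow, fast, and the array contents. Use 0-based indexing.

(s=0,f=0) a[fast]=8≠0 swap→a[0]=8 → slow++,fast++
(s=1,f=1) a[fast]=0 → fast++
(s=1,f=2) a[fast]=0 → fast++
(s=1,f=3) a[fast]=6≠0 swap→a[1]=6 → slow++,fast++
(s=2,f=4) a[fast]=6≠0 swap→a[2]=6 → slow++,fast++
(s=3,f=5) a[fast]=5≠0 swap→a[3]=5 → slow++,fast++
(s=4,f=6) a[fast]=0 → fast++
(s=4,f=7) a[fast]=0 → fast++
(s=4,f=8) a[fast]=0 → fast++
(s=4,f=9) a[fast]=0 → fast++

slow=4, fast=10, a=[8, 6, 6, 5, 0, 0, 0, 0, 0, 0, 0, 2, 0, 0, 0, 4, 1, 0, 0]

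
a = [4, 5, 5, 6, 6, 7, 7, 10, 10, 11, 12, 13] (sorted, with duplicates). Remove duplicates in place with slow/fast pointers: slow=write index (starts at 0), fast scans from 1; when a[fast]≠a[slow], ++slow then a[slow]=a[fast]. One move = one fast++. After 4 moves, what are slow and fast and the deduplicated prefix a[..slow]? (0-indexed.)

slow=2, fast=5, prefix=[4, 5, 6]

slow=0 fast=1: a[fast]=5≠a[slow]=4 write a[1]=5, slow++,fast++
slow=1 fast=2: a[fast]=5=a[slow] dup, fast++
slow=1 fast=3: a[fast]=6≠a[slow]=5 write a[2]=6, slow++,fast++
slow=2 fast=4: a[fast]=6=a[slow] dup, fast++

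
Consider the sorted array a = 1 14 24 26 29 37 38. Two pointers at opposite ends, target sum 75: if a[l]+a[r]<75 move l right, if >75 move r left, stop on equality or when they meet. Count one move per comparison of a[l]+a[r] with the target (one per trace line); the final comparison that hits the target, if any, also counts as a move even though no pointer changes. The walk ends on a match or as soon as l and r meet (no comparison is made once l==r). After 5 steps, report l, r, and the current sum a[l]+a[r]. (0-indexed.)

l=0 r=6: 1+38=39 <75, l++
l=1 r=6: 14+38=52 <75, l++
l=2 r=6: 24+38=62 <75, l++
l=3 r=6: 26+38=64 <75, l++
l=4 r=6: 29+38=67 <75, l++

l=5, r=6, sum=75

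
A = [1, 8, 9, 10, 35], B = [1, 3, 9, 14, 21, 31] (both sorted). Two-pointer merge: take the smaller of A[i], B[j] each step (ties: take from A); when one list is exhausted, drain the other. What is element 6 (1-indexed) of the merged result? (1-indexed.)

merged[6] = 9

i=1 j=1: A[i]=1<=B[j]=1 take 1, i++
i=2 j=1: A[i]=8>B[j]=1 take 1, j++
i=2 j=2: A[i]=8>B[j]=3 take 3, j++
i=2 j=3: A[i]=8<=B[j]=9 take 8, i++
i=3 j=3: A[i]=9<=B[j]=9 take 9, i++
i=4 j=3: A[i]=10>B[j]=9 take 9, j++
i=4 j=4: A[i]=10<=B[j]=14 take 10, i++
i=5 j=4: A[i]=35>B[j]=14 take 14, j++
i=5 j=5: A[i]=35>B[j]=21 take 21, j++
i=5 j=6: A[i]=35>B[j]=31 take 31, j++
i=5 j=7: B done, take A[i]=35, i++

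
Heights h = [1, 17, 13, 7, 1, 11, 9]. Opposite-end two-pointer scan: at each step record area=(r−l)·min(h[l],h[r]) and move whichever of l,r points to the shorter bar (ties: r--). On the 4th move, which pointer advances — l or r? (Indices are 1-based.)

l=1 r=7: min(1,9)*6=6 best=6 *, l++
l=2 r=7: min(17,9)*5=45 best=45 *, r--
l=2 r=6: min(17,11)*4=44 best=45, r--
l=2 r=5: min(17,1)*3=3 best=45, r--

r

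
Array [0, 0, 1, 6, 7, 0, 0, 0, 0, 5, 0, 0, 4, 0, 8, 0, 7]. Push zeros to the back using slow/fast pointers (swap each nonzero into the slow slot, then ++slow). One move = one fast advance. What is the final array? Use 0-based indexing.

[1, 6, 7, 5, 4, 8, 7, 0, 0, 0, 0, 0, 0, 0, 0, 0, 0]

slow=0 fast=0: a[fast]=0, fast++
slow=0 fast=1: a[fast]=0, fast++
slow=0 fast=2: a[fast]=1≠0 swap→a[0]=1, slow++,fast++
slow=1 fast=3: a[fast]=6≠0 swap→a[1]=6, slow++,fast++
slow=2 fast=4: a[fast]=7≠0 swap→a[2]=7, slow++,fast++
slow=3 fast=5: a[fast]=0, fast++
slow=3 fast=6: a[fast]=0, fast++
slow=3 fast=7: a[fast]=0, fast++
slow=3 fast=8: a[fast]=0, fast++
slow=3 fast=9: a[fast]=5≠0 swap→a[3]=5, slow++,fast++
slow=4 fast=10: a[fast]=0, fast++
slow=4 fast=11: a[fast]=0, fast++
slow=4 fast=12: a[fast]=4≠0 swap→a[4]=4, slow++,fast++
slow=5 fast=13: a[fast]=0, fast++
slow=5 fast=14: a[fast]=8≠0 swap→a[5]=8, slow++,fast++
slow=6 fast=15: a[fast]=0, fast++
slow=6 fast=16: a[fast]=7≠0 swap→a[6]=7, slow++,fast++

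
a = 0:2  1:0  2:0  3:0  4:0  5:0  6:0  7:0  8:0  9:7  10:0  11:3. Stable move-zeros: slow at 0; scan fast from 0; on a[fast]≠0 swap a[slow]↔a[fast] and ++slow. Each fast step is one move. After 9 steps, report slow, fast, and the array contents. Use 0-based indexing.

slow=0 fast=0: a[fast]=2≠0 swap→a[0]=2, slow++,fast++
slow=1 fast=1: a[fast]=0, fast++
slow=1 fast=2: a[fast]=0, fast++
slow=1 fast=3: a[fast]=0, fast++
slow=1 fast=4: a[fast]=0, fast++
slow=1 fast=5: a[fast]=0, fast++
slow=1 fast=6: a[fast]=0, fast++
slow=1 fast=7: a[fast]=0, fast++
slow=1 fast=8: a[fast]=0, fast++

slow=1, fast=9, a=[2, 0, 0, 0, 0, 0, 0, 0, 0, 7, 0, 3]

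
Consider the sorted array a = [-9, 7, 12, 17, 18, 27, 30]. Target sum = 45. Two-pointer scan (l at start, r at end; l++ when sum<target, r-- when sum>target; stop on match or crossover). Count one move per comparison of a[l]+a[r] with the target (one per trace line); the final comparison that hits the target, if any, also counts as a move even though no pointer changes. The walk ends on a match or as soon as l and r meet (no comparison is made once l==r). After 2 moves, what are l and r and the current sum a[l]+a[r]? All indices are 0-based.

l=0 r=6: -9+30=21 <45, l++
l=1 r=6: 7+30=37 <45, l++

l=2, r=6, sum=42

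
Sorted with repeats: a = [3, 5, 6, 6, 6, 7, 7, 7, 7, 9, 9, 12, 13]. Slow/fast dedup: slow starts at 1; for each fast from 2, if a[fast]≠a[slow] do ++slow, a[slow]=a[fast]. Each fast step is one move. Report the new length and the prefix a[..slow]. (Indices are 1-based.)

length 7; prefix = [3, 5, 6, 7, 9, 12, 13]

slow=1 fast=2: a[fast]=5≠a[slow]=3 write a[2]=5, slow++,fast++
slow=2 fast=3: a[fast]=6≠a[slow]=5 write a[3]=6, slow++,fast++
slow=3 fast=4: a[fast]=6=a[slow] dup, fast++
slow=3 fast=5: a[fast]=6=a[slow] dup, fast++
slow=3 fast=6: a[fast]=7≠a[slow]=6 write a[4]=7, slow++,fast++
slow=4 fast=7: a[fast]=7=a[slow] dup, fast++
slow=4 fast=8: a[fast]=7=a[slow] dup, fast++
slow=4 fast=9: a[fast]=7=a[slow] dup, fast++
slow=4 fast=10: a[fast]=9≠a[slow]=7 write a[5]=9, slow++,fast++
slow=5 fast=11: a[fast]=9=a[slow] dup, fast++
slow=5 fast=12: a[fast]=12≠a[slow]=9 write a[6]=12, slow++,fast++
slow=6 fast=13: a[fast]=13≠a[slow]=12 write a[7]=13, slow++,fast++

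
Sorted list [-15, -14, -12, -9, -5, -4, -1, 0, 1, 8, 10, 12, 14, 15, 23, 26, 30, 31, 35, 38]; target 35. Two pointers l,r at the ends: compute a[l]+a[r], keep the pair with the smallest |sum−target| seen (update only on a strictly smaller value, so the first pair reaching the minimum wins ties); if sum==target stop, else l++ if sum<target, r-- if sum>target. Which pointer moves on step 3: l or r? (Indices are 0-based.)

l

[0,19] -15+38=23 d=12 * → l++
[1,19] -14+38=24 d=11 * → l++
[2,19] -12+38=26 d=9 * → l++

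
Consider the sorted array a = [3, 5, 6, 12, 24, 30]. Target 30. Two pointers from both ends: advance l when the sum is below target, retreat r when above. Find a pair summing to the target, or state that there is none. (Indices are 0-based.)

[0,5] 3+30=33 >30 → r--
[0,4] 3+24=27 <30 → l++
[1,4] 5+24=29 <30 → l++
[2,4] 6+24=30 → found

(6, 24)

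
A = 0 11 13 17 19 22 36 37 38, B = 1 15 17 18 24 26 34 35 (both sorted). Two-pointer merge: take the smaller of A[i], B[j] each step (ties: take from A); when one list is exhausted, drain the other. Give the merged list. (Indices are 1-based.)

[0, 1, 11, 13, 15, 17, 17, 18, 19, 22, 24, 26, 34, 35, 36, 37, 38]

i=1 j=1: A[i]=0<=B[j]=1 take 0, i++
i=2 j=1: A[i]=11>B[j]=1 take 1, j++
i=2 j=2: A[i]=11<=B[j]=15 take 11, i++
i=3 j=2: A[i]=13<=B[j]=15 take 13, i++
i=4 j=2: A[i]=17>B[j]=15 take 15, j++
i=4 j=3: A[i]=17<=B[j]=17 take 17, i++
i=5 j=3: A[i]=19>B[j]=17 take 17, j++
i=5 j=4: A[i]=19>B[j]=18 take 18, j++
i=5 j=5: A[i]=19<=B[j]=24 take 19, i++
i=6 j=5: A[i]=22<=B[j]=24 take 22, i++
i=7 j=5: A[i]=36>B[j]=24 take 24, j++
i=7 j=6: A[i]=36>B[j]=26 take 26, j++
i=7 j=7: A[i]=36>B[j]=34 take 34, j++
i=7 j=8: A[i]=36>B[j]=35 take 35, j++
i=7 j=9: B done, take A[i]=36, i++
i=8 j=9: B done, take A[i]=37, i++
i=9 j=9: B done, take A[i]=38, i++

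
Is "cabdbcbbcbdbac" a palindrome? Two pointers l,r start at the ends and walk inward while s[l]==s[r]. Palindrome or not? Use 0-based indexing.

palindrome

l=0 r=13: 'c'=='c', l++,r--
l=1 r=12: 'a'=='a', l++,r--
l=2 r=11: 'b'=='b', l++,r--
l=3 r=10: 'd'=='d', l++,r--
l=4 r=9: 'b'=='b', l++,r--
l=5 r=8: 'c'=='c', l++,r--
l=6 r=7: 'b'=='b', l++,r--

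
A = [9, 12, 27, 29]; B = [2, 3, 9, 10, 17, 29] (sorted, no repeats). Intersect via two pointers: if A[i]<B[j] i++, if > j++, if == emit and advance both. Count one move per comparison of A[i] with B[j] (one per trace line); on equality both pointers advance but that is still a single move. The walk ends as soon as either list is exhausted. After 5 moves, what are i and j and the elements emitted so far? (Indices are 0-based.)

i=2, j=4, emitted=[9]

i=0 j=0: 9>2, j++
i=0 j=1: 9>3, j++
i=0 j=2: 9==9 emit, i++,j++
i=1 j=3: 12>10, j++
i=1 j=4: 12<17, i++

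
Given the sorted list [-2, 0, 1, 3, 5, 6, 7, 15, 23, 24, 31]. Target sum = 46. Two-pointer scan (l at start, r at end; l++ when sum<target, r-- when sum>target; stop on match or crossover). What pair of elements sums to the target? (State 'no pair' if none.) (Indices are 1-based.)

l=1 r=11: -2+31=29 <46, l++
l=2 r=11: 0+31=31 <46, l++
l=3 r=11: 1+31=32 <46, l++
l=4 r=11: 3+31=34 <46, l++
l=5 r=11: 5+31=36 <46, l++
l=6 r=11: 6+31=37 <46, l++
l=7 r=11: 7+31=38 <46, l++
l=8 r=11: 15+31=46, found

(15, 31)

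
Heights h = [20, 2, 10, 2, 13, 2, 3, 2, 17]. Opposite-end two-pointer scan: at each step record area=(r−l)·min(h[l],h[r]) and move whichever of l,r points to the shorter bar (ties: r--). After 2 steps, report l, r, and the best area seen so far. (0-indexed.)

[0,8] min(20,17)*8=136 best=136 * → r--
[0,7] min(20,2)*7=14 best=136 → r--

l=0, r=6, best area=136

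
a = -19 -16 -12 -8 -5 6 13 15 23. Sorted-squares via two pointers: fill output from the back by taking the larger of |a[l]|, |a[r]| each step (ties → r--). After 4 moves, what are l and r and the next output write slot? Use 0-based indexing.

l=2, r=6, next write slot=4

l=0 r=8: |-19|<=|23| out[8]=529, r--
l=0 r=7: |-19|>|15| out[7]=361, l++
l=1 r=7: |-16|>|15| out[6]=256, l++
l=2 r=7: |-12|<=|15| out[5]=225, r--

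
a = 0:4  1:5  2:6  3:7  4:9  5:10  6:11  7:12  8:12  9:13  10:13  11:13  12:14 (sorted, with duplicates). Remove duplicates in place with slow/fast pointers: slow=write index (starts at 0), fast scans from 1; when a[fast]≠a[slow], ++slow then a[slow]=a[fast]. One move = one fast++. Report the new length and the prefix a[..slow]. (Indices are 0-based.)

(s=0,f=1) a[fast]=5≠a[slow]=4 write a[1]=5 → slow++,fast++
(s=1,f=2) a[fast]=6≠a[slow]=5 write a[2]=6 → slow++,fast++
(s=2,f=3) a[fast]=7≠a[slow]=6 write a[3]=7 → slow++,fast++
(s=3,f=4) a[fast]=9≠a[slow]=7 write a[4]=9 → slow++,fast++
(s=4,f=5) a[fast]=10≠a[slow]=9 write a[5]=10 → slow++,fast++
(s=5,f=6) a[fast]=11≠a[slow]=10 write a[6]=11 → slow++,fast++
(s=6,f=7) a[fast]=12≠a[slow]=11 write a[7]=12 → slow++,fast++
(s=7,f=8) a[fast]=12=a[slow] dup → fast++
(s=7,f=9) a[fast]=13≠a[slow]=12 write a[8]=13 → slow++,fast++
(s=8,f=10) a[fast]=13=a[slow] dup → fast++
(s=8,f=11) a[fast]=13=a[slow] dup → fast++
(s=8,f=12) a[fast]=14≠a[slow]=13 write a[9]=14 → slow++,fast++

length 10; prefix = [4, 5, 6, 7, 9, 10, 11, 12, 13, 14]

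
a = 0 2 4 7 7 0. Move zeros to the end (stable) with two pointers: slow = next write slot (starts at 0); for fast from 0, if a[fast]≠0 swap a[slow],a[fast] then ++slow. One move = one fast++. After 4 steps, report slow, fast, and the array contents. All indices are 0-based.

slow=0 fast=0: a[fast]=0, fast++
slow=0 fast=1: a[fast]=2≠0 swap→a[0]=2, slow++,fast++
slow=1 fast=2: a[fast]=4≠0 swap→a[1]=4, slow++,fast++
slow=2 fast=3: a[fast]=7≠0 swap→a[2]=7, slow++,fast++

slow=3, fast=4, a=[2, 4, 7, 0, 7, 0]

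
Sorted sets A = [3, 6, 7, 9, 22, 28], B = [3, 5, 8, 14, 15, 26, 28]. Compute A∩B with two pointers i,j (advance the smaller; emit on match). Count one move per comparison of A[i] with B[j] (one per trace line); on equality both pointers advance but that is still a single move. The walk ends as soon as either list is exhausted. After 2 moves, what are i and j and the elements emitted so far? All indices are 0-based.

i=0 j=0: 3==3 emit, i++,j++
i=1 j=1: 6>5, j++

i=1, j=2, emitted=[3]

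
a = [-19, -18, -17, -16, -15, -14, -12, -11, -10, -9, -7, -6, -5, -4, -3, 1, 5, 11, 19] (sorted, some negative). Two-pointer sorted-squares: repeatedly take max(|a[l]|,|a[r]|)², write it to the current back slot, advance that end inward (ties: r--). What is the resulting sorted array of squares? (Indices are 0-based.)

[1, 9, 16, 25, 25, 36, 49, 81, 100, 121, 121, 144, 196, 225, 256, 289, 324, 361, 361]

l=0 r=18: |-19|<=|19| out[18]=361, r--
l=0 r=17: |-19|>|11| out[17]=361, l++
l=1 r=17: |-18|>|11| out[16]=324, l++
l=2 r=17: |-17|>|11| out[15]=289, l++
l=3 r=17: |-16|>|11| out[14]=256, l++
l=4 r=17: |-15|>|11| out[13]=225, l++
l=5 r=17: |-14|>|11| out[12]=196, l++
l=6 r=17: |-12|>|11| out[11]=144, l++
l=7 r=17: |-11|<=|11| out[10]=121, r--
l=7 r=16: |-11|>|5| out[9]=121, l++
l=8 r=16: |-10|>|5| out[8]=100, l++
l=9 r=16: |-9|>|5| out[7]=81, l++
l=10 r=16: |-7|>|5| out[6]=49, l++
l=11 r=16: |-6|>|5| out[5]=36, l++
l=12 r=16: |-5|<=|5| out[4]=25, r--
l=12 r=15: |-5|>|1| out[3]=25, l++
l=13 r=15: |-4|>|1| out[2]=16, l++
l=14 r=15: |-3|>|1| out[1]=9, l++
l=15 r=15: |1|<=|1| out[0]=1, r--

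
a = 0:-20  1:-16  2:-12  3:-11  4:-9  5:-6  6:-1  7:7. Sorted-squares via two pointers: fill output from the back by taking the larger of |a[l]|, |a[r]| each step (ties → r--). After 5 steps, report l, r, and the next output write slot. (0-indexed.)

l=5, r=7, next write slot=2

l=0 r=7: |-20|>|7| out[7]=400, l++
l=1 r=7: |-16|>|7| out[6]=256, l++
l=2 r=7: |-12|>|7| out[5]=144, l++
l=3 r=7: |-11|>|7| out[4]=121, l++
l=4 r=7: |-9|>|7| out[3]=81, l++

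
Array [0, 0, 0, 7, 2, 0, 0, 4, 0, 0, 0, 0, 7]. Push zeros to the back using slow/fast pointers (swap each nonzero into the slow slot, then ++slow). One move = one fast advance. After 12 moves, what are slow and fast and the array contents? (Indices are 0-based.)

(s=0,f=0) a[fast]=0 → fast++
(s=0,f=1) a[fast]=0 → fast++
(s=0,f=2) a[fast]=0 → fast++
(s=0,f=3) a[fast]=7≠0 swap→a[0]=7 → slow++,fast++
(s=1,f=4) a[fast]=2≠0 swap→a[1]=2 → slow++,fast++
(s=2,f=5) a[fast]=0 → fast++
(s=2,f=6) a[fast]=0 → fast++
(s=2,f=7) a[fast]=4≠0 swap→a[2]=4 → slow++,fast++
(s=3,f=8) a[fast]=0 → fast++
(s=3,f=9) a[fast]=0 → fast++
(s=3,f=10) a[fast]=0 → fast++
(s=3,f=11) a[fast]=0 → fast++

slow=3, fast=12, a=[7, 2, 4, 0, 0, 0, 0, 0, 0, 0, 0, 0, 7]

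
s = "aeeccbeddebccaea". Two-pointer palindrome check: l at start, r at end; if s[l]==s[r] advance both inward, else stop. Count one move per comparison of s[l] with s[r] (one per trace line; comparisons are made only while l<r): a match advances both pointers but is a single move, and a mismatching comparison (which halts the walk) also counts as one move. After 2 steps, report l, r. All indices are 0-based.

[0,15] 'a'=='a' → l++,r--
[1,14] 'e'=='e' → l++,r--

l=2, r=13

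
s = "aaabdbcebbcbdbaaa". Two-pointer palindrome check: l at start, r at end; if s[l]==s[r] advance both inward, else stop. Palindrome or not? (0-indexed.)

[0,16] 'a'=='a' → l++,r--
[1,15] 'a'=='a' → l++,r--
[2,14] 'a'=='a' → l++,r--
[3,13] 'b'=='b' → l++,r--
[4,12] 'd'=='d' → l++,r--
[5,11] 'b'=='b' → l++,r--
[6,10] 'c'=='c' → l++,r--
[7,9] 'e'!='b' → stop

not a palindrome (mismatch at 7,9)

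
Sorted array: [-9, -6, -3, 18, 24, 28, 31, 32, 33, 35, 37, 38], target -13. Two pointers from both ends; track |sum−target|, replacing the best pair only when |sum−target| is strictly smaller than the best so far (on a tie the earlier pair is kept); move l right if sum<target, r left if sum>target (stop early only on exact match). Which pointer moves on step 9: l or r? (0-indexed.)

l=0 r=11: -9+38=29 d=42 *, r--
l=0 r=10: -9+37=28 d=41 *, r--
l=0 r=9: -9+35=26 d=39 *, r--
l=0 r=8: -9+33=24 d=37 *, r--
l=0 r=7: -9+32=23 d=36 *, r--
l=0 r=6: -9+31=22 d=35 *, r--
l=0 r=5: -9+28=19 d=32 *, r--
l=0 r=4: -9+24=15 d=28 *, r--
l=0 r=3: -9+18=9 d=22 *, r--

r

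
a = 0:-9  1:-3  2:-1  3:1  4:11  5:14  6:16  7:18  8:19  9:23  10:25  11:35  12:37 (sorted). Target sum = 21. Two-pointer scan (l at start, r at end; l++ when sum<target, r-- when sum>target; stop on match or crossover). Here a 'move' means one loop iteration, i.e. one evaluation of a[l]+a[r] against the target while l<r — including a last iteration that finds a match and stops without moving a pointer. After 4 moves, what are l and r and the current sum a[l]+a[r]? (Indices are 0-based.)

[0,12] -9+37=28 >21 → r--
[0,11] -9+35=26 >21 → r--
[0,10] -9+25=16 <21 → l++
[1,10] -3+25=22 >21 → r--

l=1, r=9, sum=20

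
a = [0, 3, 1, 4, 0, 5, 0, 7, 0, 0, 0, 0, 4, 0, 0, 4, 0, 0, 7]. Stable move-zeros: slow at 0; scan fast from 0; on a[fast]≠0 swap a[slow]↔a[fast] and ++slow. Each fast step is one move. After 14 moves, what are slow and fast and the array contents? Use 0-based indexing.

slow=6, fast=14, a=[3, 1, 4, 5, 7, 4, 0, 0, 0, 0, 0, 0, 0, 0, 0, 4, 0, 0, 7]

slow=0 fast=0: a[fast]=0, fast++
slow=0 fast=1: a[fast]=3≠0 swap→a[0]=3, slow++,fast++
slow=1 fast=2: a[fast]=1≠0 swap→a[1]=1, slow++,fast++
slow=2 fast=3: a[fast]=4≠0 swap→a[2]=4, slow++,fast++
slow=3 fast=4: a[fast]=0, fast++
slow=3 fast=5: a[fast]=5≠0 swap→a[3]=5, slow++,fast++
slow=4 fast=6: a[fast]=0, fast++
slow=4 fast=7: a[fast]=7≠0 swap→a[4]=7, slow++,fast++
slow=5 fast=8: a[fast]=0, fast++
slow=5 fast=9: a[fast]=0, fast++
slow=5 fast=10: a[fast]=0, fast++
slow=5 fast=11: a[fast]=0, fast++
slow=5 fast=12: a[fast]=4≠0 swap→a[5]=4, slow++,fast++
slow=6 fast=13: a[fast]=0, fast++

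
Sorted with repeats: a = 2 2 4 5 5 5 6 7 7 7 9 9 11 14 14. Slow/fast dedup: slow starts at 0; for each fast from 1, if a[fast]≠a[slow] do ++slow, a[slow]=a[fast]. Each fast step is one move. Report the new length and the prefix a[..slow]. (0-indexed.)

slow=0 fast=1: a[fast]=2=a[slow] dup, fast++
slow=0 fast=2: a[fast]=4≠a[slow]=2 write a[1]=4, slow++,fast++
slow=1 fast=3: a[fast]=5≠a[slow]=4 write a[2]=5, slow++,fast++
slow=2 fast=4: a[fast]=5=a[slow] dup, fast++
slow=2 fast=5: a[fast]=5=a[slow] dup, fast++
slow=2 fast=6: a[fast]=6≠a[slow]=5 write a[3]=6, slow++,fast++
slow=3 fast=7: a[fast]=7≠a[slow]=6 write a[4]=7, slow++,fast++
slow=4 fast=8: a[fast]=7=a[slow] dup, fast++
slow=4 fast=9: a[fast]=7=a[slow] dup, fast++
slow=4 fast=10: a[fast]=9≠a[slow]=7 write a[5]=9, slow++,fast++
slow=5 fast=11: a[fast]=9=a[slow] dup, fast++
slow=5 fast=12: a[fast]=11≠a[slow]=9 write a[6]=11, slow++,fast++
slow=6 fast=13: a[fast]=14≠a[slow]=11 write a[7]=14, slow++,fast++
slow=7 fast=14: a[fast]=14=a[slow] dup, fast++

length 8; prefix = [2, 4, 5, 6, 7, 9, 11, 14]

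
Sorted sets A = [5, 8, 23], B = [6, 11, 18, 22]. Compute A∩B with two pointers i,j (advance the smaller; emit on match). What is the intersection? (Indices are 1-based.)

intersection = []

[i=1,j=1] 5<6 → i++
[i=2,j=1] 8>6 → j++
[i=2,j=2] 8<11 → i++
[i=3,j=2] 23>11 → j++
[i=3,j=3] 23>18 → j++
[i=3,j=4] 23>22 → j++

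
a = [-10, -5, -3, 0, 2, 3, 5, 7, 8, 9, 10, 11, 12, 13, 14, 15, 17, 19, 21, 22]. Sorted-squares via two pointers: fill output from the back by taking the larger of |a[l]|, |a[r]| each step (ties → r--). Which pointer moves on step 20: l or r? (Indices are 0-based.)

[0,19] |-10|<=|22| out[19]=484 → r--
[0,18] |-10|<=|21| out[18]=441 → r--
[0,17] |-10|<=|19| out[17]=361 → r--
[0,16] |-10|<=|17| out[16]=289 → r--
[0,15] |-10|<=|15| out[15]=225 → r--
[0,14] |-10|<=|14| out[14]=196 → r--
[0,13] |-10|<=|13| out[13]=169 → r--
[0,12] |-10|<=|12| out[12]=144 → r--
[0,11] |-10|<=|11| out[11]=121 → r--
[0,10] |-10|<=|10| out[10]=100 → r--
[0,9] |-10|>|9| out[9]=100 → l++
[1,9] |-5|<=|9| out[8]=81 → r--
[1,8] |-5|<=|8| out[7]=64 → r--
[1,7] |-5|<=|7| out[6]=49 → r--
[1,6] |-5|<=|5| out[5]=25 → r--
[1,5] |-5|>|3| out[4]=25 → l++
[2,5] |-3|<=|3| out[3]=9 → r--
[2,4] |-3|>|2| out[2]=9 → l++
[3,4] |0|<=|2| out[1]=4 → r--
[3,3] |0|<=|0| out[0]=0 → r--

r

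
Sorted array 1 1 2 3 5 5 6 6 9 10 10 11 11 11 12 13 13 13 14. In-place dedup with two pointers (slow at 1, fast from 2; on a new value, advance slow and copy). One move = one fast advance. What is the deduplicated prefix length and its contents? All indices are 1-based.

slow=1 fast=2: a[fast]=1=a[slow] dup, fast++
slow=1 fast=3: a[fast]=2≠a[slow]=1 write a[2]=2, slow++,fast++
slow=2 fast=4: a[fast]=3≠a[slow]=2 write a[3]=3, slow++,fast++
slow=3 fast=5: a[fast]=5≠a[slow]=3 write a[4]=5, slow++,fast++
slow=4 fast=6: a[fast]=5=a[slow] dup, fast++
slow=4 fast=7: a[fast]=6≠a[slow]=5 write a[5]=6, slow++,fast++
slow=5 fast=8: a[fast]=6=a[slow] dup, fast++
slow=5 fast=9: a[fast]=9≠a[slow]=6 write a[6]=9, slow++,fast++
slow=6 fast=10: a[fast]=10≠a[slow]=9 write a[7]=10, slow++,fast++
slow=7 fast=11: a[fast]=10=a[slow] dup, fast++
slow=7 fast=12: a[fast]=11≠a[slow]=10 write a[8]=11, slow++,fast++
slow=8 fast=13: a[fast]=11=a[slow] dup, fast++
slow=8 fast=14: a[fast]=11=a[slow] dup, fast++
slow=8 fast=15: a[fast]=12≠a[slow]=11 write a[9]=12, slow++,fast++
slow=9 fast=16: a[fast]=13≠a[slow]=12 write a[10]=13, slow++,fast++
slow=10 fast=17: a[fast]=13=a[slow] dup, fast++
slow=10 fast=18: a[fast]=13=a[slow] dup, fast++
slow=10 fast=19: a[fast]=14≠a[slow]=13 write a[11]=14, slow++,fast++

length 11; prefix = [1, 2, 3, 5, 6, 9, 10, 11, 12, 13, 14]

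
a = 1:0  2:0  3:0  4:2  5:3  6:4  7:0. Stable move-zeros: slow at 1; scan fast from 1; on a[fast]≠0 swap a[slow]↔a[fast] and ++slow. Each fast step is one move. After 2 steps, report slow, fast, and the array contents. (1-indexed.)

slow=1 fast=1: a[fast]=0, fast++
slow=1 fast=2: a[fast]=0, fast++

slow=1, fast=3, a=[0, 0, 0, 2, 3, 4, 0]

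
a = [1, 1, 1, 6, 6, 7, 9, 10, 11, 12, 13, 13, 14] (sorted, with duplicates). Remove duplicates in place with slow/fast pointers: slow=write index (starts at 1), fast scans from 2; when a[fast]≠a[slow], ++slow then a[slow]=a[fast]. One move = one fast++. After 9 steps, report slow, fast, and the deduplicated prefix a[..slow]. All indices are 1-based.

slow=7, fast=11, prefix=[1, 6, 7, 9, 10, 11, 12]

slow=1 fast=2: a[fast]=1=a[slow] dup, fast++
slow=1 fast=3: a[fast]=1=a[slow] dup, fast++
slow=1 fast=4: a[fast]=6≠a[slow]=1 write a[2]=6, slow++,fast++
slow=2 fast=5: a[fast]=6=a[slow] dup, fast++
slow=2 fast=6: a[fast]=7≠a[slow]=6 write a[3]=7, slow++,fast++
slow=3 fast=7: a[fast]=9≠a[slow]=7 write a[4]=9, slow++,fast++
slow=4 fast=8: a[fast]=10≠a[slow]=9 write a[5]=10, slow++,fast++
slow=5 fast=9: a[fast]=11≠a[slow]=10 write a[6]=11, slow++,fast++
slow=6 fast=10: a[fast]=12≠a[slow]=11 write a[7]=12, slow++,fast++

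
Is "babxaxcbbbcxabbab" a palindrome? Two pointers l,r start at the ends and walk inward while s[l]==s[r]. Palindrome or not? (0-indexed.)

[0,16] 'b'=='b' → l++,r--
[1,15] 'a'=='a' → l++,r--
[2,14] 'b'=='b' → l++,r--
[3,13] 'x'!='b' → stop

not a palindrome (mismatch at 3,13)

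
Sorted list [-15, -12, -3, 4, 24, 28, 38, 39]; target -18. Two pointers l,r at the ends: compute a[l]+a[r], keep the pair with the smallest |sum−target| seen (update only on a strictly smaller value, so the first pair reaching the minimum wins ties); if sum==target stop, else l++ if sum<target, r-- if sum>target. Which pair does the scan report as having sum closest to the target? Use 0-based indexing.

[0,7] -15+39=24 d=42 * → r--
[0,6] -15+38=23 d=41 * → r--
[0,5] -15+28=13 d=31 * → r--
[0,4] -15+24=9 d=27 * → r--
[0,3] -15+4=-11 d=7 * → r--
[0,2] -15+-3=-18 d=0 * → stop

pair (-15, -3) with sum -18 (|Δ|=0)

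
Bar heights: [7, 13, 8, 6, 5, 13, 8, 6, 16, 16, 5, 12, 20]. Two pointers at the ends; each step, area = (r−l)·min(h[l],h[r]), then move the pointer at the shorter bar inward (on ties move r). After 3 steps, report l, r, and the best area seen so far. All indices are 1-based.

l=1 r=13: min(7,20)*12=84 best=84 *, l++
l=2 r=13: min(13,20)*11=143 best=143 *, l++
l=3 r=13: min(8,20)*10=80 best=143, l++

l=4, r=13, best area=143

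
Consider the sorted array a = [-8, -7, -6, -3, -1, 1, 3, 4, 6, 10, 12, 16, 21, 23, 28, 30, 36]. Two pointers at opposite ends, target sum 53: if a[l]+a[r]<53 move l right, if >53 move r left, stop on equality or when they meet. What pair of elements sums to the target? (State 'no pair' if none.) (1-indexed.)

[1,17] -8+36=28 <53 → l++
[2,17] -7+36=29 <53 → l++
[3,17] -6+36=30 <53 → l++
[4,17] -3+36=33 <53 → l++
[5,17] -1+36=35 <53 → l++
[6,17] 1+36=37 <53 → l++
[7,17] 3+36=39 <53 → l++
[8,17] 4+36=40 <53 → l++
[9,17] 6+36=42 <53 → l++
[10,17] 10+36=46 <53 → l++
[11,17] 12+36=48 <53 → l++
[12,17] 16+36=52 <53 → l++
[13,17] 21+36=57 >53 → r--
[13,16] 21+30=51 <53 → l++
[14,16] 23+30=53 → found

(23, 30)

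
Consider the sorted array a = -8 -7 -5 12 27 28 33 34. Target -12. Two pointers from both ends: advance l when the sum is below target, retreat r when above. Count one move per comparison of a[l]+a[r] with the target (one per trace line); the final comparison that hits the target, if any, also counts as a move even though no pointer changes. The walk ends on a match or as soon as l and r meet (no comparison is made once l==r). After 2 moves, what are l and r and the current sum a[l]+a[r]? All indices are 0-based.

[0,7] -8+34=26 >-12 → r--
[0,6] -8+33=25 >-12 → r--

l=0, r=5, sum=20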